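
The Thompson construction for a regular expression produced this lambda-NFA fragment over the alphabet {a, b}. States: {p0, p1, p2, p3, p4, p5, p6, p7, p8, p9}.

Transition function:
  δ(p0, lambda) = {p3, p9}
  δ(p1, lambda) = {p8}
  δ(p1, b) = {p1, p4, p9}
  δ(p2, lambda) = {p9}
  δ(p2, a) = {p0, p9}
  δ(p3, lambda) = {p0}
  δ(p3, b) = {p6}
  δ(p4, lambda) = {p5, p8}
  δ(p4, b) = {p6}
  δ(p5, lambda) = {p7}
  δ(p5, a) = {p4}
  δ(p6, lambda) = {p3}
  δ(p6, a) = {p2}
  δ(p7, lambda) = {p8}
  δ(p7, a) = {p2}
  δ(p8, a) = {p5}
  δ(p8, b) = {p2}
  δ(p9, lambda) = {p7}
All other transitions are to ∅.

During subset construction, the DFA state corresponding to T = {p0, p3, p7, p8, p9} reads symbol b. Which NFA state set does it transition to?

{p0, p2, p3, p6, p7, p8, p9}

p3 on b → {p6}.
p8 on b → {p2}.
No b-transition from p0, p7, p9.
Union after reading b: {p2, p6}.
Now take the lambda-closure:
From p2 via lambda: add p9.
From p6 via lambda: add p3.
From p3 via lambda: add p0.
From p9 via lambda: add p7.
From p7 via lambda: add p8.
No new states can be added; the closed set is {p0, p2, p3, p6, p7, p8, p9}.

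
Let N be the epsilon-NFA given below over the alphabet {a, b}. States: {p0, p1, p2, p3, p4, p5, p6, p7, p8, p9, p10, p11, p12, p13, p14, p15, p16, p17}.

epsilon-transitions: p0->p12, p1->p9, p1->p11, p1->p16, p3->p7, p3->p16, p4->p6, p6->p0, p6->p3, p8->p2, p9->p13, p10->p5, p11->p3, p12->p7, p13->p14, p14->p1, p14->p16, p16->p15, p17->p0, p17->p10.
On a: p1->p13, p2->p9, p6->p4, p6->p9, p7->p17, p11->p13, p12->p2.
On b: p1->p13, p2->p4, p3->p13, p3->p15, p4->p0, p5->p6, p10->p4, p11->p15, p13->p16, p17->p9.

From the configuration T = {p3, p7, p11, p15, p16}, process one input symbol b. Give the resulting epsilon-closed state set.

{p1, p3, p7, p9, p11, p13, p14, p15, p16}

p3 on b → {p13, p15}.
p11 on b → {p15}.
No b-transition from p7, p15, p16.
Union after reading b: {p13, p15}.
Now take the epsilon-closure:
From p13 via epsilon: add p14.
From p14 via epsilon: add p1, p16.
From p1 via epsilon: add p9, p11.
From p11 via epsilon: add p3.
From p3 via epsilon: add p7.
No new states can be added; the closed set is {p1, p3, p7, p9, p11, p13, p14, p15, p16}.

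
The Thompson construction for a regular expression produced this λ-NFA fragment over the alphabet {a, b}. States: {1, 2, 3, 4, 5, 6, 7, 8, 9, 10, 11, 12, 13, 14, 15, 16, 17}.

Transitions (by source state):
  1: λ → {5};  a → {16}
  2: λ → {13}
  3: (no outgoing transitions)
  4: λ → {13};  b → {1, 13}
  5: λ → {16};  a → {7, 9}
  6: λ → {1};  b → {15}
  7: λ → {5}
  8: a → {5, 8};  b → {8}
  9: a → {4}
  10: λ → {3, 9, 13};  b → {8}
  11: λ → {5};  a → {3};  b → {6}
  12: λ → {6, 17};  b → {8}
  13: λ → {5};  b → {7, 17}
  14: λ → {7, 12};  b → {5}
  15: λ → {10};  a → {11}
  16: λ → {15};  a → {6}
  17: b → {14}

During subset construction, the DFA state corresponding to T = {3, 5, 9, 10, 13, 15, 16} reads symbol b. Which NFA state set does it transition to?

{3, 5, 7, 8, 9, 10, 13, 15, 16, 17}

10 on b → {8}.
13 on b → {7, 17}.
No b-transition from 3, 5, 9, 15, 16.
Union after reading b: {7, 8, 17}.
Now take the λ-closure:
From 7 via λ: add 5.
From 5 via λ: add 16.
From 16 via λ: add 15.
From 15 via λ: add 10.
From 10 via λ: add 3, 9, 13.
No new states can be added; the closed set is {3, 5, 7, 8, 9, 10, 13, 15, 16, 17}.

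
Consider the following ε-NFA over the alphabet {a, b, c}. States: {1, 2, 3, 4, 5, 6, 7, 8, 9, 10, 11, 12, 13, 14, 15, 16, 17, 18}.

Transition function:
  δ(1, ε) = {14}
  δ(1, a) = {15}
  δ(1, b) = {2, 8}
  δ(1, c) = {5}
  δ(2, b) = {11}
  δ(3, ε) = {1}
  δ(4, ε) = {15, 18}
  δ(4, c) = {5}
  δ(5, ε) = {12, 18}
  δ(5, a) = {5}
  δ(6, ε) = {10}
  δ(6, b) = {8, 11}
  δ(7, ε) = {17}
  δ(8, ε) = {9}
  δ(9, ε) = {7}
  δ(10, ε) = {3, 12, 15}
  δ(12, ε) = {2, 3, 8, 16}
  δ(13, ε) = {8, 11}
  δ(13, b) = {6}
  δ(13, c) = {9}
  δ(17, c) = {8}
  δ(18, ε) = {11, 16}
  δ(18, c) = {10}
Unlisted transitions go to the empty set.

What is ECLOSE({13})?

Start with {13}.
From 13 via ε: add 8, 11.
From 8 via ε: add 9.
From 9 via ε: add 7.
From 7 via ε: add 17.
No new states can be added; the closed set is {7, 8, 9, 11, 13, 17}.

{7, 8, 9, 11, 13, 17}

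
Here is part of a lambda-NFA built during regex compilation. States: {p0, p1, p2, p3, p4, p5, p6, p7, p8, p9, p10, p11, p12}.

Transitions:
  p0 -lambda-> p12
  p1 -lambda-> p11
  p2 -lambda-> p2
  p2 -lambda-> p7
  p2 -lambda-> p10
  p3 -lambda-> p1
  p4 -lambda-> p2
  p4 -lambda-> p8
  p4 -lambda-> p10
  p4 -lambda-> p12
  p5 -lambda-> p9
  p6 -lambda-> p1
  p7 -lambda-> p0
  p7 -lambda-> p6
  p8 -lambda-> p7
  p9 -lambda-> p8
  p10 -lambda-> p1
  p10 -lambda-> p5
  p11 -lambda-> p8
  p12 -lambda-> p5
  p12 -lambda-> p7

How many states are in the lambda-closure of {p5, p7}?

9

Start with {p5, p7}.
From p5 via lambda: add p9.
From p7 via lambda: add p0, p6.
From p0 via lambda: add p12.
From p6 via lambda: add p1.
From p9 via lambda: add p8.
From p1 via lambda: add p11.
lambda-closure = {p0, p1, p5, p6, p7, p8, p9, p11, p12}, which has 9 states.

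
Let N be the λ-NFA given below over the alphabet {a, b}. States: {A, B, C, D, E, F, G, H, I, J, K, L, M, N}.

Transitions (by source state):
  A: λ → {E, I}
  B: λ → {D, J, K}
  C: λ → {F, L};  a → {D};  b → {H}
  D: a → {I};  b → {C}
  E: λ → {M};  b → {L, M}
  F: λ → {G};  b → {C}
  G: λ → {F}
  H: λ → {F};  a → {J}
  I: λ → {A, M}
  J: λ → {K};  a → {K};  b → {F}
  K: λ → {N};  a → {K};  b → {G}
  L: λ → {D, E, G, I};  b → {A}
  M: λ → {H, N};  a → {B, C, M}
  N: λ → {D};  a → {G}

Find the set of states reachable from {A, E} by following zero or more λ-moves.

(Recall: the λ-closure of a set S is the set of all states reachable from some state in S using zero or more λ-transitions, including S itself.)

Start with {A, E}.
From A via λ: add I.
From E via λ: add M.
From M via λ: add H, N.
From H via λ: add F.
From N via λ: add D.
From F via λ: add G.
No new states can be added; the closed set is {A, D, E, F, G, H, I, M, N}.

{A, D, E, F, G, H, I, M, N}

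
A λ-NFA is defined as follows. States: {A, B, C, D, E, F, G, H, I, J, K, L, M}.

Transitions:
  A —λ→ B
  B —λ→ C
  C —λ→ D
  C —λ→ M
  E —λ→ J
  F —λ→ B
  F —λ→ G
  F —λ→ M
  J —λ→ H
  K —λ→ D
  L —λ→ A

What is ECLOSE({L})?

Start with {L}.
From L via λ: add A.
From A via λ: add B.
From B via λ: add C.
From C via λ: add D, M.
No new states can be added; the closed set is {A, B, C, D, L, M}.

{A, B, C, D, L, M}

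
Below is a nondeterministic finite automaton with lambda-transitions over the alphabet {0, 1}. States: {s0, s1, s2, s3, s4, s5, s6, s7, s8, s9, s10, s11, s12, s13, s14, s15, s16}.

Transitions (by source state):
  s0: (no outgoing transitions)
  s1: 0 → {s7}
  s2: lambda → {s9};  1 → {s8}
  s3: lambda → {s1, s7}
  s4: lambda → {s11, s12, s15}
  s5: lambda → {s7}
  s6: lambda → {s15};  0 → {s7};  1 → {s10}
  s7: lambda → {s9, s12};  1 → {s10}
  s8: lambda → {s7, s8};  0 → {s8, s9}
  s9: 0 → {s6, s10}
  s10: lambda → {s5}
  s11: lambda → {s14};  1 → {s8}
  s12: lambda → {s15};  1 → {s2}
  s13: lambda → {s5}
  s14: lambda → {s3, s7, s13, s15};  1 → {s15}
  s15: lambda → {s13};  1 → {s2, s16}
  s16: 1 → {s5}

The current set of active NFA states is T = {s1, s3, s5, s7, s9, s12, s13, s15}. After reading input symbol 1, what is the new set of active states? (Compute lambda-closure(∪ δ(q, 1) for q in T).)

{s2, s5, s7, s9, s10, s12, s13, s15, s16}

s7 on 1 → {s10}.
s12 on 1 → {s2}.
s15 on 1 → {s2, s16}.
No 1-transition from s1, s3, s5, s9, s13.
Union after reading 1: {s2, s10, s16}.
Now take the lambda-closure:
From s2 via lambda: add s9.
From s10 via lambda: add s5.
From s5 via lambda: add s7.
From s7 via lambda: add s12.
From s12 via lambda: add s15.
From s15 via lambda: add s13.
No new states can be added; the closed set is {s2, s5, s7, s9, s10, s12, s13, s15, s16}.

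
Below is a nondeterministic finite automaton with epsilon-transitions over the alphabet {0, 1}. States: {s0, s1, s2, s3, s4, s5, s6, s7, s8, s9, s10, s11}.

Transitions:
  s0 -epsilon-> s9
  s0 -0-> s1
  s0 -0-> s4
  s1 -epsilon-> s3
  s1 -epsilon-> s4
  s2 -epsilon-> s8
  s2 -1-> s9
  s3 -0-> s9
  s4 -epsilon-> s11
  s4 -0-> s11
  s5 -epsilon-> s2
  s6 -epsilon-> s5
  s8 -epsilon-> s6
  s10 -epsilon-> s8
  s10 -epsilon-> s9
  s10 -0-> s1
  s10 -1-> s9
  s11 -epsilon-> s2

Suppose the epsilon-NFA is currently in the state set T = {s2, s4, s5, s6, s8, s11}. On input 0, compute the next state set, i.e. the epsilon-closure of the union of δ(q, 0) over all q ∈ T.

{s2, s5, s6, s8, s11}

s4 on 0 → {s11}.
No 0-transition from s2, s5, s6, s8, s11.
Union after reading 0: {s11}.
Now take the epsilon-closure:
From s11 via epsilon: add s2.
From s2 via epsilon: add s8.
From s8 via epsilon: add s6.
From s6 via epsilon: add s5.
No new states can be added; the closed set is {s2, s5, s6, s8, s11}.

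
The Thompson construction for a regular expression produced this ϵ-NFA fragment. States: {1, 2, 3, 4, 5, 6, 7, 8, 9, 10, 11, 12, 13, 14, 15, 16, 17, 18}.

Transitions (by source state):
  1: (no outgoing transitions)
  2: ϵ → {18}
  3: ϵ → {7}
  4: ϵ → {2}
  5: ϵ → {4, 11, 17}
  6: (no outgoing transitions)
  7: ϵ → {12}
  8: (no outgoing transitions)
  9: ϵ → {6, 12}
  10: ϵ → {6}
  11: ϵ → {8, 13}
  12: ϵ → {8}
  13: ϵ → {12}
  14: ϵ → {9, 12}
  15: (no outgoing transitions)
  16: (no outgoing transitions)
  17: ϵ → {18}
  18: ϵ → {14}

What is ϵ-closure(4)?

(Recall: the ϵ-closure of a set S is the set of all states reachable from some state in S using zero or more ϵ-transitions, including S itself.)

Start with {4}.
From 4 via ϵ: add 2.
From 2 via ϵ: add 18.
From 18 via ϵ: add 14.
From 14 via ϵ: add 9, 12.
From 9 via ϵ: add 6.
From 12 via ϵ: add 8.
No new states can be added; the closed set is {2, 4, 6, 8, 9, 12, 14, 18}.

{2, 4, 6, 8, 9, 12, 14, 18}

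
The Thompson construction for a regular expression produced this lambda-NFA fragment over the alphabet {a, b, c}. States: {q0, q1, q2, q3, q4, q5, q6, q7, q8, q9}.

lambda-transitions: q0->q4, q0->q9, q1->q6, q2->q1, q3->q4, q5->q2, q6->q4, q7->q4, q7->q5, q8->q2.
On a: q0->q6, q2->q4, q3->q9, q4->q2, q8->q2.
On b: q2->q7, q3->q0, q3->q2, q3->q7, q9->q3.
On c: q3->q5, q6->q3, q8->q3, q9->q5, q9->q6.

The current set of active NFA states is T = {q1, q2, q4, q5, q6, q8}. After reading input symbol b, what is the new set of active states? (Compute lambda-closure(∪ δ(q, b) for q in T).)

{q1, q2, q4, q5, q6, q7}

q2 on b → {q7}.
No b-transition from q1, q4, q5, q6, q8.
Union after reading b: {q7}.
Now take the lambda-closure:
From q7 via lambda: add q4, q5.
From q5 via lambda: add q2.
From q2 via lambda: add q1.
From q1 via lambda: add q6.
No new states can be added; the closed set is {q1, q2, q4, q5, q6, q7}.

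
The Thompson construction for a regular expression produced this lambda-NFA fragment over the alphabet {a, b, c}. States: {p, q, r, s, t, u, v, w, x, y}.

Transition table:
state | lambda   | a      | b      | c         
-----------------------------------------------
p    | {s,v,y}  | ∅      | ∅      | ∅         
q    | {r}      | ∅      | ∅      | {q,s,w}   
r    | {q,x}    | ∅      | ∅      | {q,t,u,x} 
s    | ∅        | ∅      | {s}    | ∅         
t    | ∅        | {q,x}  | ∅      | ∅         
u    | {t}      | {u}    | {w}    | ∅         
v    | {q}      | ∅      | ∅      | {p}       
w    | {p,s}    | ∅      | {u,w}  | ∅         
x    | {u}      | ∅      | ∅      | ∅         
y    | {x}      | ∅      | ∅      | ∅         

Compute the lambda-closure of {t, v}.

Start with {t, v}.
From v via lambda: add q.
From q via lambda: add r.
From r via lambda: add x.
From x via lambda: add u.
No new states can be added; the closed set is {q, r, t, u, v, x}.

{q, r, t, u, v, x}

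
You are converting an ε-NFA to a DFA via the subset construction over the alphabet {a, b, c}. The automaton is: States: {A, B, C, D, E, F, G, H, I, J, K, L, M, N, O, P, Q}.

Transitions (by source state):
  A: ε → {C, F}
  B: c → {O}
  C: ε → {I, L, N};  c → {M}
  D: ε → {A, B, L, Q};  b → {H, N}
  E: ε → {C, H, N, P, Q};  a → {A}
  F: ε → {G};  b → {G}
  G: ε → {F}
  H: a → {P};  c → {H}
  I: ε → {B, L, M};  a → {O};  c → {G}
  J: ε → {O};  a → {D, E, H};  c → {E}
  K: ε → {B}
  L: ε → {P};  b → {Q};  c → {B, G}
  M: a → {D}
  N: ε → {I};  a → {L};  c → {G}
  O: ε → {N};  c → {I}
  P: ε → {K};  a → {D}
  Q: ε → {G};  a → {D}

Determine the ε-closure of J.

Start with {J}.
From J via ε: add O.
From O via ε: add N.
From N via ε: add I.
From I via ε: add B, L, M.
From L via ε: add P.
From P via ε: add K.
No new states can be added; the closed set is {B, I, J, K, L, M, N, O, P}.

{B, I, J, K, L, M, N, O, P}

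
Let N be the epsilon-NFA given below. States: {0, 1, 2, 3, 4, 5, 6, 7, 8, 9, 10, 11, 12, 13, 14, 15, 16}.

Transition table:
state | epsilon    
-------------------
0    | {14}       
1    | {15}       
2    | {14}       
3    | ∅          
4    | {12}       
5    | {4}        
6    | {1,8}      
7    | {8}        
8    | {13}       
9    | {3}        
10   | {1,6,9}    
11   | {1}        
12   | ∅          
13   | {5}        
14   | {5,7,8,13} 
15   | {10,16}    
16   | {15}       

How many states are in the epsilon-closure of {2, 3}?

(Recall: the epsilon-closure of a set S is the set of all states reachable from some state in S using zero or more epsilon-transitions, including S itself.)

Start with {2, 3}.
From 2 via epsilon: add 14.
From 14 via epsilon: add 5, 7, 8, 13.
From 5 via epsilon: add 4.
From 4 via epsilon: add 12.
epsilon-closure = {2, 3, 4, 5, 7, 8, 12, 13, 14}, which has 9 states.

9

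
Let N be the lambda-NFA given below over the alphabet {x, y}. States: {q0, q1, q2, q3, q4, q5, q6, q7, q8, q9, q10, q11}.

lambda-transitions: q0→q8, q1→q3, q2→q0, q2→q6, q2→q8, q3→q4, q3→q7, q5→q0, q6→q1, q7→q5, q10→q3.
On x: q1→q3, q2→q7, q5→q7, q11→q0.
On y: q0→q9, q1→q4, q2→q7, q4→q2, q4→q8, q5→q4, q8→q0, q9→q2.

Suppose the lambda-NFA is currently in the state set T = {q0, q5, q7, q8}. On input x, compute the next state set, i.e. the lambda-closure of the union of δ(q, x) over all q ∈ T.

{q0, q5, q7, q8}

q5 on x → {q7}.
No x-transition from q0, q7, q8.
Union after reading x: {q7}.
Now take the lambda-closure:
From q7 via lambda: add q5.
From q5 via lambda: add q0.
From q0 via lambda: add q8.
No new states can be added; the closed set is {q0, q5, q7, q8}.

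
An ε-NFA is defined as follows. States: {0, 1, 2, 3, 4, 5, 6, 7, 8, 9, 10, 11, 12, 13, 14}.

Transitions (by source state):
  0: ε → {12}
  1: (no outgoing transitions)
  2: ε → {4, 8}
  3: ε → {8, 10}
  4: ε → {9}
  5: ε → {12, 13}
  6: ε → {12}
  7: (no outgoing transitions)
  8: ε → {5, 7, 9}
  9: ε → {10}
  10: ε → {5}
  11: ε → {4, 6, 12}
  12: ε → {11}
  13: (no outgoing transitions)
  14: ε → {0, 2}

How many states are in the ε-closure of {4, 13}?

8

Start with {4, 13}.
From 4 via ε: add 9.
From 9 via ε: add 10.
From 10 via ε: add 5.
From 5 via ε: add 12.
From 12 via ε: add 11.
From 11 via ε: add 6.
ε-closure = {4, 5, 6, 9, 10, 11, 12, 13}, which has 8 states.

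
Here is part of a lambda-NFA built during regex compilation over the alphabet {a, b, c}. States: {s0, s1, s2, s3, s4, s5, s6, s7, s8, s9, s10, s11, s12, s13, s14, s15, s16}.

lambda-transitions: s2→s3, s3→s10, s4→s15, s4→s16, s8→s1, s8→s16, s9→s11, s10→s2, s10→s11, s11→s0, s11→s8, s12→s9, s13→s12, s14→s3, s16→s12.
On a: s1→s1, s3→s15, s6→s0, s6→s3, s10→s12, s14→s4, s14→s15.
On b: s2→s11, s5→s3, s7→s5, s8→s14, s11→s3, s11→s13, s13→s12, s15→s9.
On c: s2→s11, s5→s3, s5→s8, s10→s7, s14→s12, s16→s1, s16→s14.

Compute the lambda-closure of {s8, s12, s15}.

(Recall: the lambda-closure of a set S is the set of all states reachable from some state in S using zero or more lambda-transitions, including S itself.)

{s0, s1, s8, s9, s11, s12, s15, s16}

Start with {s8, s12, s15}.
From s8 via lambda: add s1, s16.
From s12 via lambda: add s9.
From s9 via lambda: add s11.
From s11 via lambda: add s0.
No new states can be added; the closed set is {s0, s1, s8, s9, s11, s12, s15, s16}.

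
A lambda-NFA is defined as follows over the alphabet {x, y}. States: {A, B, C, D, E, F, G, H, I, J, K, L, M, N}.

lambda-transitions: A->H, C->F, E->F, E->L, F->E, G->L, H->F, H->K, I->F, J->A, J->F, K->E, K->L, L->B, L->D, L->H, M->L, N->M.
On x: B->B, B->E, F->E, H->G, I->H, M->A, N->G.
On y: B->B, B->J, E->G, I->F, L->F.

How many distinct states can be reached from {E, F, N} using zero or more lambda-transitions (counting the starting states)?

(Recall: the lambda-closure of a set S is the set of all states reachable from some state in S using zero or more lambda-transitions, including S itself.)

Start with {E, F, N}.
From E via lambda: add L.
From N via lambda: add M.
From L via lambda: add B, D, H.
From H via lambda: add K.
lambda-closure = {B, D, E, F, H, K, L, M, N}, which has 9 states.

9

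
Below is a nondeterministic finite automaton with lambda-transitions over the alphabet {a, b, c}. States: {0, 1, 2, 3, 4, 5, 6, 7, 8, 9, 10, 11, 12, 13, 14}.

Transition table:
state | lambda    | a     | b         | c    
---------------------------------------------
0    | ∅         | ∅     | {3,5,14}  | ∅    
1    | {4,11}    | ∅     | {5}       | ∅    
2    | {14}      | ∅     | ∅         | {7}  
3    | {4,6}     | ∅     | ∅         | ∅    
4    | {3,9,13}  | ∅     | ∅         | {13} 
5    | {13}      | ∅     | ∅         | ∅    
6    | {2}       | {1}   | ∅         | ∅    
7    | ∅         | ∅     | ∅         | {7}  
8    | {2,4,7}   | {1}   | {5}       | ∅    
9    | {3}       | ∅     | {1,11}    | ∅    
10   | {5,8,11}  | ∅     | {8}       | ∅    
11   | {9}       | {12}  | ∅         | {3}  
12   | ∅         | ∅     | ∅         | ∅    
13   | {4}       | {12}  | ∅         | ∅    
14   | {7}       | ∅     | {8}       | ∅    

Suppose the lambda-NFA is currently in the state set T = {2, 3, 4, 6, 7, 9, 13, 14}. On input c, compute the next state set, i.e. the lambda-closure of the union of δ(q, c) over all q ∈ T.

2 on c → {7}.
4 on c → {13}.
7 on c → {7}.
No c-transition from 3, 6, 9, 13, 14.
Union after reading c: {7, 13}.
Now take the lambda-closure:
From 13 via lambda: add 4.
From 4 via lambda: add 3, 9.
From 3 via lambda: add 6.
From 6 via lambda: add 2.
From 2 via lambda: add 14.
No new states can be added; the closed set is {2, 3, 4, 6, 7, 9, 13, 14}.

{2, 3, 4, 6, 7, 9, 13, 14}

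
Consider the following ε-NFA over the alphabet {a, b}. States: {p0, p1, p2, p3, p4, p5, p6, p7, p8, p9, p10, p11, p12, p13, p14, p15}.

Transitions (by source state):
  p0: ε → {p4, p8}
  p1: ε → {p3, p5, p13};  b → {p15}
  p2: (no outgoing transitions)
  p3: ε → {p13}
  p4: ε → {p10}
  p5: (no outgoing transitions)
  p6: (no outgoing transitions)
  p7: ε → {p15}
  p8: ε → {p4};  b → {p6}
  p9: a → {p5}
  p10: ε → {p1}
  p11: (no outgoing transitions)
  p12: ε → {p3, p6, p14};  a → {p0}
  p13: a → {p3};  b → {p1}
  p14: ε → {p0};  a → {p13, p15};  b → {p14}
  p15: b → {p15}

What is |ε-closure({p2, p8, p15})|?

9

Start with {p2, p8, p15}.
From p8 via ε: add p4.
From p4 via ε: add p10.
From p10 via ε: add p1.
From p1 via ε: add p3, p5, p13.
ε-closure = {p1, p2, p3, p4, p5, p8, p10, p13, p15}, which has 9 states.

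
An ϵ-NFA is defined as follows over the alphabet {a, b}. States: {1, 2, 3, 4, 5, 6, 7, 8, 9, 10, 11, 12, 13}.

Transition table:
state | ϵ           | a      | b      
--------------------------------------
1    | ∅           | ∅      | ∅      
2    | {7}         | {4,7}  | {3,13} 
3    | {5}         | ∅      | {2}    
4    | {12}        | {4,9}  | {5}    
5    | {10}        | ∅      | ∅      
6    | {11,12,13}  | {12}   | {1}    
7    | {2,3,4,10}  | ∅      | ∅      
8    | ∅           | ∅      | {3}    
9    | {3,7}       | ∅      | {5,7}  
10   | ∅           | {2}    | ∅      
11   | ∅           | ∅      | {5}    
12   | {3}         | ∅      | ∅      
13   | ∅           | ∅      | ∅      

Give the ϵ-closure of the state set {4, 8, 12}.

{3, 4, 5, 8, 10, 12}

Start with {4, 8, 12}.
From 12 via ϵ: add 3.
From 3 via ϵ: add 5.
From 5 via ϵ: add 10.
No new states can be added; the closed set is {3, 4, 5, 8, 10, 12}.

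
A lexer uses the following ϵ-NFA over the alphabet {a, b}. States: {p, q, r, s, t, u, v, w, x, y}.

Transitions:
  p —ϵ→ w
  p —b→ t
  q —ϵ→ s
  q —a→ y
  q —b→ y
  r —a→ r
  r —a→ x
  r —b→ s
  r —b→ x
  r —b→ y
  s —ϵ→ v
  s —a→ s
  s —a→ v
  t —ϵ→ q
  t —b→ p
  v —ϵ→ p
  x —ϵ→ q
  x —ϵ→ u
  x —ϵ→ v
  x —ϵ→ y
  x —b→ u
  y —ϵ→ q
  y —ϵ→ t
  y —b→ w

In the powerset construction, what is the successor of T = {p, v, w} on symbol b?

p on b → {t}.
No b-transition from v, w.
Union after reading b: {t}.
Now take the ϵ-closure:
From t via ϵ: add q.
From q via ϵ: add s.
From s via ϵ: add v.
From v via ϵ: add p.
From p via ϵ: add w.
No new states can be added; the closed set is {p, q, s, t, v, w}.

{p, q, s, t, v, w}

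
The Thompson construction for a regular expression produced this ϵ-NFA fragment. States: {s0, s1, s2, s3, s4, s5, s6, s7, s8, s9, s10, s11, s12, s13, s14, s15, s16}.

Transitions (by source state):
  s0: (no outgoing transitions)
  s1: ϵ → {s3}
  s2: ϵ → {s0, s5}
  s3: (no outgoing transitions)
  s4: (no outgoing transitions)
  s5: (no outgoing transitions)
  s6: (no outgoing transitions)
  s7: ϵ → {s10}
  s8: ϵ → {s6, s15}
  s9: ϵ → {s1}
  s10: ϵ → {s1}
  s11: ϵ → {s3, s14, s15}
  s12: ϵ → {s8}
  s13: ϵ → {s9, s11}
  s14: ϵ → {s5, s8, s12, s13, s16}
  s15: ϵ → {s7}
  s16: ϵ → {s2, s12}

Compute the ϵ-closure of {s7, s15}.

Start with {s7, s15}.
From s7 via ϵ: add s10.
From s10 via ϵ: add s1.
From s1 via ϵ: add s3.
No new states can be added; the closed set is {s1, s3, s7, s10, s15}.

{s1, s3, s7, s10, s15}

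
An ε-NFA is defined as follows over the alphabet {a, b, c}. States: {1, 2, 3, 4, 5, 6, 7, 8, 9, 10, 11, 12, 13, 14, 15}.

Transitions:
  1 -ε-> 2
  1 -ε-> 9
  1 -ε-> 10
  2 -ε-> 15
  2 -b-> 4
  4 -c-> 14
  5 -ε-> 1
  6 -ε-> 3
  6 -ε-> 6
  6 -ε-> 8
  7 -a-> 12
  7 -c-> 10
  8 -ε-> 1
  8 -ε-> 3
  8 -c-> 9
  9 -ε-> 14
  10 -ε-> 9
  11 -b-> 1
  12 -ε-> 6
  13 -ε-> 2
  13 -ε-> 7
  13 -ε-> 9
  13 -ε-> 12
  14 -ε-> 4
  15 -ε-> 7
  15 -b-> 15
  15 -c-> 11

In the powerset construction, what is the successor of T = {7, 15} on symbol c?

{4, 9, 10, 11, 14}

7 on c → {10}.
15 on c → {11}.
Union after reading c: {10, 11}.
Now take the ε-closure:
From 10 via ε: add 9.
From 9 via ε: add 14.
From 14 via ε: add 4.
No new states can be added; the closed set is {4, 9, 10, 11, 14}.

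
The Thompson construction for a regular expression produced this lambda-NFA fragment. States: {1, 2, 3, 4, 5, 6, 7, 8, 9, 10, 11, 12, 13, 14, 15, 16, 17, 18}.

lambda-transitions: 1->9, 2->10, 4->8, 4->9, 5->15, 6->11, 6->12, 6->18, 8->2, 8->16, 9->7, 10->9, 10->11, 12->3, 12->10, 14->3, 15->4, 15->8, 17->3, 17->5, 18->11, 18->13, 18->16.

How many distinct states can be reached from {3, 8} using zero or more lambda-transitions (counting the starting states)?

8

Start with {3, 8}.
From 8 via lambda: add 2, 16.
From 2 via lambda: add 10.
From 10 via lambda: add 9, 11.
From 9 via lambda: add 7.
lambda-closure = {2, 3, 7, 8, 9, 10, 11, 16}, which has 8 states.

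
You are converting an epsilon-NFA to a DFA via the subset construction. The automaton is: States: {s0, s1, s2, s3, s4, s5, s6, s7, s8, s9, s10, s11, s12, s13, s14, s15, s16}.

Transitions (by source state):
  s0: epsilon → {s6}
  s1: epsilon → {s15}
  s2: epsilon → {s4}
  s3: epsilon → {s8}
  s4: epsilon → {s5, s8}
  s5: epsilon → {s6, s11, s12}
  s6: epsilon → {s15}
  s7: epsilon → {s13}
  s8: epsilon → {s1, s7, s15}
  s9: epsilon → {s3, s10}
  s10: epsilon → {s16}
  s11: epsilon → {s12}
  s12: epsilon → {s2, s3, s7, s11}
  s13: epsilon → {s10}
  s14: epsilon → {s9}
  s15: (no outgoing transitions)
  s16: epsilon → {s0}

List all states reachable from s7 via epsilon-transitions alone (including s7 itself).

Start with {s7}.
From s7 via epsilon: add s13.
From s13 via epsilon: add s10.
From s10 via epsilon: add s16.
From s16 via epsilon: add s0.
From s0 via epsilon: add s6.
From s6 via epsilon: add s15.
No new states can be added; the closed set is {s0, s6, s7, s10, s13, s15, s16}.

{s0, s6, s7, s10, s13, s15, s16}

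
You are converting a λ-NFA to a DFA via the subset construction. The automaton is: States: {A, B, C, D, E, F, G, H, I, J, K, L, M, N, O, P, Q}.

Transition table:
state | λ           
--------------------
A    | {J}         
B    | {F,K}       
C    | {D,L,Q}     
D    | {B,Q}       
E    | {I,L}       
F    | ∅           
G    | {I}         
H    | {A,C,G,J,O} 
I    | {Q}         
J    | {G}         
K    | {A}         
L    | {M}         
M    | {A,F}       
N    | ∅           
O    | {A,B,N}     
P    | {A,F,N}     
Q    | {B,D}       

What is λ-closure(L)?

Start with {L}.
From L via λ: add M.
From M via λ: add A, F.
From A via λ: add J.
From J via λ: add G.
From G via λ: add I.
From I via λ: add Q.
From Q via λ: add B, D.
From B via λ: add K.
No new states can be added; the closed set is {A, B, D, F, G, I, J, K, L, M, Q}.

{A, B, D, F, G, I, J, K, L, M, Q}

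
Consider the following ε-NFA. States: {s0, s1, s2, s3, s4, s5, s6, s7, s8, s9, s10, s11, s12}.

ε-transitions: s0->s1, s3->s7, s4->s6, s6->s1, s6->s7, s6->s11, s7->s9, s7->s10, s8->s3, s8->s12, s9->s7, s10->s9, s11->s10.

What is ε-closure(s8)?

{s3, s7, s8, s9, s10, s12}

Start with {s8}.
From s8 via ε: add s3, s12.
From s3 via ε: add s7.
From s7 via ε: add s9, s10.
No new states can be added; the closed set is {s3, s7, s8, s9, s10, s12}.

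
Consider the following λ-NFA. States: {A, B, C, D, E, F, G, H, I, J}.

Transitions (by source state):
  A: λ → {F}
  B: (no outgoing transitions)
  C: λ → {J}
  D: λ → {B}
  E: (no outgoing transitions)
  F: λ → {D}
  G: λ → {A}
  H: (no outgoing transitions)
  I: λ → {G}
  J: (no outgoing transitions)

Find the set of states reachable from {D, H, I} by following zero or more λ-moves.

Start with {D, H, I}.
From D via λ: add B.
From I via λ: add G.
From G via λ: add A.
From A via λ: add F.
No new states can be added; the closed set is {A, B, D, F, G, H, I}.

{A, B, D, F, G, H, I}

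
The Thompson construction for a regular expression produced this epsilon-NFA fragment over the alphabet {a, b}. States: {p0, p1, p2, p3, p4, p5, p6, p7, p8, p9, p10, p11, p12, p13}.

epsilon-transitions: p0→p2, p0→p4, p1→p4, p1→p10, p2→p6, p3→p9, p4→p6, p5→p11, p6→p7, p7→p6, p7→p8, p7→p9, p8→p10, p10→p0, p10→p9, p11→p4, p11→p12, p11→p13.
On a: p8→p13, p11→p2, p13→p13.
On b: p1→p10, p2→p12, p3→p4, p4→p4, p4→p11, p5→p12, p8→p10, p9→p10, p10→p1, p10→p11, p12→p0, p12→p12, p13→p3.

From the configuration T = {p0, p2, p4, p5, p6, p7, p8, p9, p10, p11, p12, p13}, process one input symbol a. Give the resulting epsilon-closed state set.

p8 on a → {p13}.
p11 on a → {p2}.
p13 on a → {p13}.
No a-transition from p0, p2, p4, p5, p6, p7, p9, p10, p12.
Union after reading a: {p2, p13}.
Now take the epsilon-closure:
From p2 via epsilon: add p6.
From p6 via epsilon: add p7.
From p7 via epsilon: add p8, p9.
From p8 via epsilon: add p10.
From p10 via epsilon: add p0.
From p0 via epsilon: add p4.
No new states can be added; the closed set is {p0, p2, p4, p6, p7, p8, p9, p10, p13}.

{p0, p2, p4, p6, p7, p8, p9, p10, p13}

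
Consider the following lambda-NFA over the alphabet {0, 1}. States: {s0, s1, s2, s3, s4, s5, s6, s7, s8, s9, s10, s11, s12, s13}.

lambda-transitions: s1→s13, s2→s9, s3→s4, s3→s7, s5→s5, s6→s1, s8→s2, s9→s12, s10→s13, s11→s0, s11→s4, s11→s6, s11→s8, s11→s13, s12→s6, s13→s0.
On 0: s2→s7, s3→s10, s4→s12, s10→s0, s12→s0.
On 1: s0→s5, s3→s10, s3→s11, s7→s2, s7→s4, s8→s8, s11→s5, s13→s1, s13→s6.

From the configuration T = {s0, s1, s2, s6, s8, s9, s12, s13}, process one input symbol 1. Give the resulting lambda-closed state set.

s0 on 1 → {s5}.
s8 on 1 → {s8}.
s13 on 1 → {s1, s6}.
No 1-transition from s1, s2, s6, s9, s12.
Union after reading 1: {s1, s5, s6, s8}.
Now take the lambda-closure:
From s1 via lambda: add s13.
From s8 via lambda: add s2.
From s2 via lambda: add s9.
From s13 via lambda: add s0.
From s9 via lambda: add s12.
No new states can be added; the closed set is {s0, s1, s2, s5, s6, s8, s9, s12, s13}.

{s0, s1, s2, s5, s6, s8, s9, s12, s13}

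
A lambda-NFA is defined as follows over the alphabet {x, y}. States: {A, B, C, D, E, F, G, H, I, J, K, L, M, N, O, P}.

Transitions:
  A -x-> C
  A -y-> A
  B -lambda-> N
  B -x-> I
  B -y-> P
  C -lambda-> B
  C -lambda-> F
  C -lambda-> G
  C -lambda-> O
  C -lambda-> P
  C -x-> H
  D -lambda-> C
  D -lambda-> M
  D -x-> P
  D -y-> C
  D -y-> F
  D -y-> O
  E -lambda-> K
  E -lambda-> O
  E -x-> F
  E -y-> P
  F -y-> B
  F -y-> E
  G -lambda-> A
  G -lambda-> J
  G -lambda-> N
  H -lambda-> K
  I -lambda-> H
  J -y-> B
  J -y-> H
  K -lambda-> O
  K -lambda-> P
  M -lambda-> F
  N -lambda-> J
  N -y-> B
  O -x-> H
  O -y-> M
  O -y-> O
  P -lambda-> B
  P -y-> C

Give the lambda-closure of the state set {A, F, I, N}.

Start with {A, F, I, N}.
From I via lambda: add H.
From N via lambda: add J.
From H via lambda: add K.
From K via lambda: add O, P.
From P via lambda: add B.
No new states can be added; the closed set is {A, B, F, H, I, J, K, N, O, P}.

{A, B, F, H, I, J, K, N, O, P}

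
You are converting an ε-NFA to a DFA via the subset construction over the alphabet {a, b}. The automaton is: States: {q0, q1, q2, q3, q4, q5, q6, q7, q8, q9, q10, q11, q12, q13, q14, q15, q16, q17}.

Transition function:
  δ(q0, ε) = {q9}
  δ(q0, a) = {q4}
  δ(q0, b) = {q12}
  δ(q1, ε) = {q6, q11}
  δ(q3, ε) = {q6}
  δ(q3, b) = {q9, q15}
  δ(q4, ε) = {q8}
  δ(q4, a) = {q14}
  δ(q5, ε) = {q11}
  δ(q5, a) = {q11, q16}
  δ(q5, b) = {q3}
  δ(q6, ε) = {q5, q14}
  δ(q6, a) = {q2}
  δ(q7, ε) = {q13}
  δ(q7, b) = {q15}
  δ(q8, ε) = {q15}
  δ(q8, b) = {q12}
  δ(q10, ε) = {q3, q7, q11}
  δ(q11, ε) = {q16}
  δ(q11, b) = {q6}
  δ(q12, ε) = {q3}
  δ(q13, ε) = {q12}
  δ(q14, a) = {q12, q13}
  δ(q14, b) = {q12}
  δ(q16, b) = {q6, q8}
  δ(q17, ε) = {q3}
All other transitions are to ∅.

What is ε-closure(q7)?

{q3, q5, q6, q7, q11, q12, q13, q14, q16}

Start with {q7}.
From q7 via ε: add q13.
From q13 via ε: add q12.
From q12 via ε: add q3.
From q3 via ε: add q6.
From q6 via ε: add q5, q14.
From q5 via ε: add q11.
From q11 via ε: add q16.
No new states can be added; the closed set is {q3, q5, q6, q7, q11, q12, q13, q14, q16}.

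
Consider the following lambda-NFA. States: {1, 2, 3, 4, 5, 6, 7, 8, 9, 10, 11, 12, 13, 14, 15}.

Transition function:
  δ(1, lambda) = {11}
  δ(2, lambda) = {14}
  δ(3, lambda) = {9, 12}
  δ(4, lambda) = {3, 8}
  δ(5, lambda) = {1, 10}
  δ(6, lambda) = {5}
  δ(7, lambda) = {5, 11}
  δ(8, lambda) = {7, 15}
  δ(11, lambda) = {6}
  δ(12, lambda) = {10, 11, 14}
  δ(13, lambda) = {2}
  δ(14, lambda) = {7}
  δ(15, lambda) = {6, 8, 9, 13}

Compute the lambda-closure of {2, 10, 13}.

Start with {2, 10, 13}.
From 2 via lambda: add 14.
From 14 via lambda: add 7.
From 7 via lambda: add 5, 11.
From 5 via lambda: add 1.
From 11 via lambda: add 6.
No new states can be added; the closed set is {1, 2, 5, 6, 7, 10, 11, 13, 14}.

{1, 2, 5, 6, 7, 10, 11, 13, 14}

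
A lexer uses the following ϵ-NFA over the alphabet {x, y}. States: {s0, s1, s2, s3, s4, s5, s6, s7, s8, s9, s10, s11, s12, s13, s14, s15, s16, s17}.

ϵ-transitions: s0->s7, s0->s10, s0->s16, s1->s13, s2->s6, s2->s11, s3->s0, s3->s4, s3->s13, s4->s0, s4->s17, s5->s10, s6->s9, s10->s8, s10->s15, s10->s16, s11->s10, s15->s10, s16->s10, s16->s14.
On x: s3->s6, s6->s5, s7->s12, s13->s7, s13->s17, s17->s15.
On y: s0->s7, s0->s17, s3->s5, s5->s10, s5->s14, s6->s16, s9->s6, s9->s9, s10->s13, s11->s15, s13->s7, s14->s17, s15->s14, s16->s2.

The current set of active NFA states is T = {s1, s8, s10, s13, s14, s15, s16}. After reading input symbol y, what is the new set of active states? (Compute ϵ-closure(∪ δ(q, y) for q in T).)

{s2, s6, s7, s8, s9, s10, s11, s13, s14, s15, s16, s17}

s10 on y → {s13}.
s13 on y → {s7}.
s14 on y → {s17}.
s15 on y → {s14}.
s16 on y → {s2}.
No y-transition from s1, s8.
Union after reading y: {s2, s7, s13, s14, s17}.
Now take the ϵ-closure:
From s2 via ϵ: add s6, s11.
From s6 via ϵ: add s9.
From s11 via ϵ: add s10.
From s10 via ϵ: add s8, s15, s16.
No new states can be added; the closed set is {s2, s6, s7, s8, s9, s10, s11, s13, s14, s15, s16, s17}.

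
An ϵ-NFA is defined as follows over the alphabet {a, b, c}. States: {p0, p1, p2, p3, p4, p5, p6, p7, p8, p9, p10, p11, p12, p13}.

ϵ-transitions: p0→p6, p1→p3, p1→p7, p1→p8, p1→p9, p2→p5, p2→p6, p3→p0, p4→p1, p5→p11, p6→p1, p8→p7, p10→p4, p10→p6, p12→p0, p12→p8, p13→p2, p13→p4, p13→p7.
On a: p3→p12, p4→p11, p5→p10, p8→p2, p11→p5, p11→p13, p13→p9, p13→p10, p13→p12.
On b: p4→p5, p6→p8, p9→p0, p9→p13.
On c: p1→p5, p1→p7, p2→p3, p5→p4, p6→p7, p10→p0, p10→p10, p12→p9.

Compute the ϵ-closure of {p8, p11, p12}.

Start with {p8, p11, p12}.
From p8 via ϵ: add p7.
From p12 via ϵ: add p0.
From p0 via ϵ: add p6.
From p6 via ϵ: add p1.
From p1 via ϵ: add p3, p9.
No new states can be added; the closed set is {p0, p1, p3, p6, p7, p8, p9, p11, p12}.

{p0, p1, p3, p6, p7, p8, p9, p11, p12}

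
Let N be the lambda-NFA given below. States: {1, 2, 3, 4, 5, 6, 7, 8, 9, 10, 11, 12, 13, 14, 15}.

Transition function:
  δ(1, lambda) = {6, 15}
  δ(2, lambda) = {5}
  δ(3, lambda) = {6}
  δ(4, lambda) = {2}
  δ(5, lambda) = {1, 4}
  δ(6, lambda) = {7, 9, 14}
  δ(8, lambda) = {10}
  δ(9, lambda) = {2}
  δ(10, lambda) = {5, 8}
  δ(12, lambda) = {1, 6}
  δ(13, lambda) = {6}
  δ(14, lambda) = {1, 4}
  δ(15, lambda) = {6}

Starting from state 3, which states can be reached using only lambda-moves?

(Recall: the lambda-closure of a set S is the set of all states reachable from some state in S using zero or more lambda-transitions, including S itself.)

{1, 2, 3, 4, 5, 6, 7, 9, 14, 15}

Start with {3}.
From 3 via lambda: add 6.
From 6 via lambda: add 7, 9, 14.
From 9 via lambda: add 2.
From 14 via lambda: add 1, 4.
From 1 via lambda: add 15.
From 2 via lambda: add 5.
No new states can be added; the closed set is {1, 2, 3, 4, 5, 6, 7, 9, 14, 15}.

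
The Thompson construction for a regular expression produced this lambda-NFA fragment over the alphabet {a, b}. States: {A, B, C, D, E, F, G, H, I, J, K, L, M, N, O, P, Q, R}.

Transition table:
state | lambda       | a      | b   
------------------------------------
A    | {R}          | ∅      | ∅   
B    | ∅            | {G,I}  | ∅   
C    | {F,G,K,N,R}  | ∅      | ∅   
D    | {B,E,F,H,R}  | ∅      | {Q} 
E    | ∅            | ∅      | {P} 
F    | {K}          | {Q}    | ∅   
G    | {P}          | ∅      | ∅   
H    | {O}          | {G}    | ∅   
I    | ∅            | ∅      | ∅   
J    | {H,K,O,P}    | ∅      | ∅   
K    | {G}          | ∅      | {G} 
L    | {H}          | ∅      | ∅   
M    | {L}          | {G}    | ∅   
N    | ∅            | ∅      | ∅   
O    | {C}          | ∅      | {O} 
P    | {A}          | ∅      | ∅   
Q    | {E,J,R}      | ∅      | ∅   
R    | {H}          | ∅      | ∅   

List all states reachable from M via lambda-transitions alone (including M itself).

Start with {M}.
From M via lambda: add L.
From L via lambda: add H.
From H via lambda: add O.
From O via lambda: add C.
From C via lambda: add F, G, K, N, R.
From G via lambda: add P.
From P via lambda: add A.
No new states can be added; the closed set is {A, C, F, G, H, K, L, M, N, O, P, R}.

{A, C, F, G, H, K, L, M, N, O, P, R}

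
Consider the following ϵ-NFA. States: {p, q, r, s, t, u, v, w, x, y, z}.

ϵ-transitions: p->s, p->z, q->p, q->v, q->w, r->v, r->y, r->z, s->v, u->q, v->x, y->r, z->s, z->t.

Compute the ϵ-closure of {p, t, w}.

Start with {p, t, w}.
From p via ϵ: add s, z.
From s via ϵ: add v.
From v via ϵ: add x.
No new states can be added; the closed set is {p, s, t, v, w, x, z}.

{p, s, t, v, w, x, z}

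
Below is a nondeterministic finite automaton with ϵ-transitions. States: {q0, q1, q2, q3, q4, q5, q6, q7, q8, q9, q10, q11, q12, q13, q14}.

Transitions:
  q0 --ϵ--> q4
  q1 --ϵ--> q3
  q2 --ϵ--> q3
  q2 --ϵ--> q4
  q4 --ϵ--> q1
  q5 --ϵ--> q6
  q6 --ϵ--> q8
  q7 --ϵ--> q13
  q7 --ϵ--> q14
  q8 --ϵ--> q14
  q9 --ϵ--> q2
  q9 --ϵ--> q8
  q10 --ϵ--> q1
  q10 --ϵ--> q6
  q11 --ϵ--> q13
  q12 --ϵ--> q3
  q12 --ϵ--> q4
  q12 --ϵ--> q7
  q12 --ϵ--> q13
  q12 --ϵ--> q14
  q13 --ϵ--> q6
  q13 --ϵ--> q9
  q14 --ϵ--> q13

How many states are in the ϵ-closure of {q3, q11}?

Start with {q3, q11}.
From q11 via ϵ: add q13.
From q13 via ϵ: add q6, q9.
From q6 via ϵ: add q8.
From q9 via ϵ: add q2.
From q2 via ϵ: add q4.
From q8 via ϵ: add q14.
From q4 via ϵ: add q1.
ϵ-closure = {q1, q2, q3, q4, q6, q8, q9, q11, q13, q14}, which has 10 states.

10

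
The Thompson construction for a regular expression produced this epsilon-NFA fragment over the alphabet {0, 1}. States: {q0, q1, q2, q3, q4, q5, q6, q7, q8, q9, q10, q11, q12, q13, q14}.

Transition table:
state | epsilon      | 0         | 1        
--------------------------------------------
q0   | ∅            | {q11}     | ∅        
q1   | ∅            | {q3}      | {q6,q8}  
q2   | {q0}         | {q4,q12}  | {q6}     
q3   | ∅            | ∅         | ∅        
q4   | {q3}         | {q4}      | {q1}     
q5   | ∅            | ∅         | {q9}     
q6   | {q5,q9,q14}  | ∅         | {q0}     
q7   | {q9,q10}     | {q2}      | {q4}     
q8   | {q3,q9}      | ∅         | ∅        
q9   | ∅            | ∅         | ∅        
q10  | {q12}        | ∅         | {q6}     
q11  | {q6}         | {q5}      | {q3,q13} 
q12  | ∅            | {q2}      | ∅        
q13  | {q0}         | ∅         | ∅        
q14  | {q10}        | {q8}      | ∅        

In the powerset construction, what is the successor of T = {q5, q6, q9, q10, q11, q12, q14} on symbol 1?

q5 on 1 → {q9}.
q6 on 1 → {q0}.
q10 on 1 → {q6}.
q11 on 1 → {q3, q13}.
No 1-transition from q9, q12, q14.
Union after reading 1: {q0, q3, q6, q9, q13}.
Now take the epsilon-closure:
From q6 via epsilon: add q5, q14.
From q14 via epsilon: add q10.
From q10 via epsilon: add q12.
No new states can be added; the closed set is {q0, q3, q5, q6, q9, q10, q12, q13, q14}.

{q0, q3, q5, q6, q9, q10, q12, q13, q14}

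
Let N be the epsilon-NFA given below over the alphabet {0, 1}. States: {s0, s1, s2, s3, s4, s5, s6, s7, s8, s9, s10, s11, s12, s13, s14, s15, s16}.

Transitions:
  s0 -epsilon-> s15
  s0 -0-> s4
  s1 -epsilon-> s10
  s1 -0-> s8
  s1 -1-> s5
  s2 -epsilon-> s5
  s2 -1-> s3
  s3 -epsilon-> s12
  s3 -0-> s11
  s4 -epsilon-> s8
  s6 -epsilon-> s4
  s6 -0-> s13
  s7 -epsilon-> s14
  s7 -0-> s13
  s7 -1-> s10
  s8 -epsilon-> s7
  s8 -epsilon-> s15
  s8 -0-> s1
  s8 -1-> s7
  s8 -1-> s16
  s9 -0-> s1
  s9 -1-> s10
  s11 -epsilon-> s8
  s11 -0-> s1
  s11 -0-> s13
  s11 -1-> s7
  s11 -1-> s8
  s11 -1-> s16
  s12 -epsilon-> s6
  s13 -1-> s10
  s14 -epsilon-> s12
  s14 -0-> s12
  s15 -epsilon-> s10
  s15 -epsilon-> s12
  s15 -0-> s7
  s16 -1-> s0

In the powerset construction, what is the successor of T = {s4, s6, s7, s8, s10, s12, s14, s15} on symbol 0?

{s1, s4, s6, s7, s8, s10, s12, s13, s14, s15}

s6 on 0 → {s13}.
s7 on 0 → {s13}.
s8 on 0 → {s1}.
s14 on 0 → {s12}.
s15 on 0 → {s7}.
No 0-transition from s4, s10, s12.
Union after reading 0: {s1, s7, s12, s13}.
Now take the epsilon-closure:
From s1 via epsilon: add s10.
From s7 via epsilon: add s14.
From s12 via epsilon: add s6.
From s6 via epsilon: add s4.
From s4 via epsilon: add s8.
From s8 via epsilon: add s15.
No new states can be added; the closed set is {s1, s4, s6, s7, s8, s10, s12, s13, s14, s15}.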